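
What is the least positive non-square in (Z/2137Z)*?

(2/2137) = +1, so 2 is a residue.
(3/2137) = +1, so 3 is a residue.
(4/2137) = +1, so 4 is a residue.
(5/2137) = −1, so 5 is the smallest positive non-residue mod 2137.

5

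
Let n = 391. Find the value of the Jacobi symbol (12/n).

Pull out 2^2: since 391 ≡ 7 (mod 8), (2/391) = +1, so (2/391)^2 = +1.
Reciprocity: 3 ≡ 3 and 391 ≡ 3 (mod 4), so (3/391) = −(391/3).
Reduce top mod 3: now compute (1/3).
Reached (1/3) = 1. Collecting the sign flips along the way, the symbol is -1.

-1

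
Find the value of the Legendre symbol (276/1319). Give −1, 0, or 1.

-1

Pull out 2^2: since 1319 ≡ 7 (mod 8), (2/1319) = +1, so (2/1319)^2 = +1.
Reciprocity: 69 ≡ 1 and 1319 ≡ 3 (mod 4), so (69/1319) = +(1319/69).
Reduce top mod 69: now compute (8/69).
Pull out 2^3: since 69 ≡ 5 (mod 8), (2/69) = -1, so (2/69)^3 = -1.
Reached (1/69) = 1. Collecting the sign flips along the way, the symbol is -1.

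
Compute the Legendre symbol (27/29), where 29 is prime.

Euler's criterion: (27/29) ≡ 27^14 (mod 29).
27^2 ≡ 4 (mod 29)
27^4 ≡ 16 (mod 29)
27^8 ≡ 24 (mod 29)
27^14 = 27^(8+4+2) ≡ 28 (mod 29).
Result is 28 ≡ −1, so (27/29) = −1.

-1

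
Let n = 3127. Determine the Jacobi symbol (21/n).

Reciprocity: 21 ≡ 1 and 3127 ≡ 3 (mod 4), so (21/3127) = +(3127/21).
Reduce top mod 21: now compute (19/21).
Reciprocity: 19 ≡ 3 and 21 ≡ 1 (mod 4), so (19/21) = +(21/19).
Reduce top mod 19: now compute (2/19).
Pull out 2: since 19 ≡ 3 (mod 8), (2/19) = -1.
Reached (1/19) = 1. Collecting the sign flips along the way, the symbol is -1.

-1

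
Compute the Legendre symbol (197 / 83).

1

First reduce: 197 ≡ 31 (mod 83).
Reciprocity: 31 ≡ 3 and 83 ≡ 3 (mod 4), so (31/83) = −(83/31).
Reduce top mod 31: now compute (21/31).
Reciprocity: 21 ≡ 1 and 31 ≡ 3 (mod 4), so (21/31) = +(31/21).
Reduce top mod 21: now compute (10/21).
Pull out 2: since 21 ≡ 5 (mod 8), (2/21) = -1.
Reciprocity: 5 ≡ 1 and 21 ≡ 1 (mod 4), so (5/21) = +(21/5).
Reduce top mod 5: now compute (1/5).
Reached (1/5) = 1. Collecting the sign flips along the way, the symbol is +1.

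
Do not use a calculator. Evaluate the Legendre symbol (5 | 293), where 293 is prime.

-1

Reciprocity: 5 ≡ 1 and 293 ≡ 1 (mod 4), so (5/293) = +(293/5).
Reduce top mod 5: now compute (3/5).
Reciprocity: 3 ≡ 3 and 5 ≡ 1 (mod 4), so (3/5) = +(5/3).
Reduce top mod 3: now compute (2/3).
Pull out 2: since 3 ≡ 3 (mod 8), (2/3) = -1.
Reached (1/3) = 1. Collecting the sign flips along the way, the symbol is -1.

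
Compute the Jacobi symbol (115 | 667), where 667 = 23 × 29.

Reciprocity: 115 ≡ 3 and 667 ≡ 3 (mod 4), so (115/667) = −(667/115).
Reduce top mod 115: now compute (92/115).
Pull out 2^2: since 115 ≡ 3 (mod 8), (2/115) = -1, so (2/115)^2 = +1.
Reciprocity: 23 ≡ 3 and 115 ≡ 3 (mod 4), so (23/115) = −(115/23).
Reduce top mod 23: now compute (0/23).
Top reduces to 0: gcd > 1, so the symbol is 0.

0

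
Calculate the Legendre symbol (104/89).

First reduce: 104 ≡ 15 (mod 89).
Reciprocity: 15 ≡ 3 and 89 ≡ 1 (mod 4), so (15/89) = +(89/15).
Reduce top mod 15: now compute (14/15).
Pull out 2: since 15 ≡ 7 (mod 8), (2/15) = +1.
Reciprocity: 7 ≡ 3 and 15 ≡ 3 (mod 4), so (7/15) = −(15/7).
Reduce top mod 7: now compute (1/7).
Reached (1/7) = 1. Collecting the sign flips along the way, the symbol is -1.

-1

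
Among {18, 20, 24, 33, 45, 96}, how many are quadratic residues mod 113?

(18/113) = +1 → QR.
(20/113) = -1 → non-residue.
(24/113) = -1 → non-residue.
(33/113) = -1 → non-residue.
(45/113) = -1 → non-residue.
(96/113) = -1 → non-residue.
Total quadratic residues among the 6: 1.

1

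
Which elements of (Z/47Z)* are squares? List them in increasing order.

Square k = 1,…,23 (k and 47−k give the same square):
1²=1, 2²=4, 3²=9, 4²=16, 5²=25, 6²=36, 7²≡2, 8²≡17, 9²≡34, 10²≡6, 11²≡27, 12²≡3, 13²≡28, 14²≡8, 15²≡37, 16²≡21, 17²≡7, 18²≡42, 19²≡32, 20²≡24, 21²≡18, 22²≡14, 23²≡12 (mod 47).
So the quadratic residues mod 47 are {1, 2, 3, 4, 6, 7, 8, 9, 12, 14, 16, 17, 18, 21, 24, 25, 27, 28, 32, 34, 36, 37, 42}.

1, 2, 3, 4, 6, 7, 8, 9, 12, 14, 16, 17, 18, 21, 24, 25, 27, 28, 32, 34, 36, 37, 42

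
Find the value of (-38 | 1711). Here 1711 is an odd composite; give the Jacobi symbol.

1

First reduce: -38 ≡ 1673 (mod 1711).
Reciprocity: 1673 ≡ 1 and 1711 ≡ 3 (mod 4), so (1673/1711) = +(1711/1673).
Reduce top mod 1673: now compute (38/1673).
Pull out 2: since 1673 ≡ 1 (mod 8), (2/1673) = +1.
Reciprocity: 19 ≡ 3 and 1673 ≡ 1 (mod 4), so (19/1673) = +(1673/19).
Reduce top mod 19: now compute (1/19).
Reached (1/19) = 1. Collecting the sign flips along the way, the symbol is +1.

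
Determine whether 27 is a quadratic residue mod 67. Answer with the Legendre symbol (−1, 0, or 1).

Reciprocity: 27 ≡ 3 and 67 ≡ 3 (mod 4), so (27/67) = −(67/27).
Reduce top mod 27: now compute (13/27).
Reciprocity: 13 ≡ 1 and 27 ≡ 3 (mod 4), so (13/27) = +(27/13).
Reduce top mod 13: now compute (1/13).
Reached (1/13) = 1. Collecting the sign flips along the way, the symbol is -1.

-1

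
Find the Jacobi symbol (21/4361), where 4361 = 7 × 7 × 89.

0

Reciprocity: 21 ≡ 1 and 4361 ≡ 1 (mod 4), so (21/4361) = +(4361/21).
Reduce top mod 21: now compute (14/21).
Pull out 2: since 21 ≡ 5 (mod 8), (2/21) = -1.
Reciprocity: 7 ≡ 3 and 21 ≡ 1 (mod 4), so (7/21) = +(21/7).
Reduce top mod 7: now compute (0/7).
Top reduces to 0: gcd > 1, so the symbol is 0.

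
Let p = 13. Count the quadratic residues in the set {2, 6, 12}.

1

(2/13) = -1 → non-residue.
(6/13) = -1 → non-residue.
(12/13) = +1 → QR.
Total quadratic residues among the 3: 1.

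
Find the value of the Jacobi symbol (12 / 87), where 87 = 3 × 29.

0

Pull out 2^2: since 87 ≡ 7 (mod 8), (2/87) = +1, so (2/87)^2 = +1.
Reciprocity: 3 ≡ 3 and 87 ≡ 3 (mod 4), so (3/87) = −(87/3).
Reduce top mod 3: now compute (0/3).
Top reduces to 0: gcd > 1, so the symbol is 0.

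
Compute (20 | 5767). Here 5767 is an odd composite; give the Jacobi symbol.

Pull out 2^2: since 5767 ≡ 7 (mod 8), (2/5767) = +1, so (2/5767)^2 = +1.
Reciprocity: 5 ≡ 1 and 5767 ≡ 3 (mod 4), so (5/5767) = +(5767/5).
Reduce top mod 5: now compute (2/5).
Pull out 2: since 5 ≡ 5 (mod 8), (2/5) = -1.
Reached (1/5) = 1. Collecting the sign flips along the way, the symbol is -1.

-1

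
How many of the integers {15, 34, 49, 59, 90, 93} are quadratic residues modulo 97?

2

(15/97) = -1 → non-residue.
(34/97) = -1 → non-residue.
(49/97) = +1 → QR.
(59/97) = -1 → non-residue.
(90/97) = -1 → non-residue.
(93/97) = +1 → QR.
Total quadratic residues among the 6: 2.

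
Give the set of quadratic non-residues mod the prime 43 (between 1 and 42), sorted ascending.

Square k = 1,…,21 (k and 43−k give the same square):
1²=1, 2²=4, 3²=9, 4²=16, 5²=25, 6²=36, 7²≡6, 8²≡21, 9²≡38, 10²≡14, 11²≡35, 12²≡15, 13²≡40, 14²≡24, 15²≡10, 16²≡41, 17²≡31, 18²≡23, 19²≡17, 20²≡13, 21²≡11 (mod 43).
The residues are {1, 4, 6, 9, 10, 11, 13, 14, 15, 16, 17, 21, 23, 24, 25, 31, 35, 36, 38, 40, 41}; the non-residues are the remaining 21 nonzero classes.

2, 3, 5, 7, 8, 12, 18, 19, 20, 22, 26, 27, 28, 29, 30, 32, 33, 34, 37, 39, 42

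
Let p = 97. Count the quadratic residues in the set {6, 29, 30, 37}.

1

(6/97) = +1 → QR.
(29/97) = -1 → non-residue.
(30/97) = -1 → non-residue.
(37/97) = -1 → non-residue.
Total quadratic residues among the 4: 1.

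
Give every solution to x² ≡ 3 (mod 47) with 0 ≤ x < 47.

Since 47 ≡ 3 (mod 4), a square root of 3 is 3^((47+1)/4) = 3^12 mod 47.
Repeated squaring: 3^2≡9, 3^4≡34, 3^8≡28 (mod 47).
3^12 = 3^(8+4) ≡ 12 (mod 47).
Check: 12² = 144 ≡ 3 (mod 47). The two roots are 12 and 35.

12, 35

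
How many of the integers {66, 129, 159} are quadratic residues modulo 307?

(66/307) = +1 → QR.
(129/307) = +1 → QR.
(159/307) = -1 → non-residue.
Total quadratic residues among the 3: 2.

2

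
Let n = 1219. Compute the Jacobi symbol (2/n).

Pull out 2: since 1219 ≡ 3 (mod 8), (2/1219) = -1.
Reached (1/1219) = 1. Collecting the sign flips along the way, the symbol is -1.

-1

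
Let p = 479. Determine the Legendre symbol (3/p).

1

Euler's criterion: (3/479) ≡ 3^239 (mod 479).
3^2 ≡ 9 (mod 479)
3^4 ≡ 81 (mod 479)
3^8 ≡ 334 (mod 479)
3^16 ≡ 428 (mod 479)
3^32 ≡ 206 (mod 479)
3^64 ≡ 284 (mod 479)
3^128 ≡ 184 (mod 479)
3^239 = 3^(128+64+32+8+4+2+1) ≡ 1 (mod 479).
Result is 1, so (3/479) = 1.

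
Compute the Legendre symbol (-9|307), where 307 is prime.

-1

First reduce: -9 ≡ 298 (mod 307).
Pull out 2: since 307 ≡ 3 (mod 8), (2/307) = -1.
Reciprocity: 149 ≡ 1 and 307 ≡ 3 (mod 4), so (149/307) = +(307/149).
Reduce top mod 149: now compute (9/149).
Reciprocity: 9 ≡ 1 and 149 ≡ 1 (mod 4), so (9/149) = +(149/9).
Reduce top mod 9: now compute (5/9).
Reciprocity: 5 ≡ 1 and 9 ≡ 1 (mod 4), so (5/9) = +(9/5).
Reduce top mod 5: now compute (4/5).
Pull out 2^2: since 5 ≡ 5 (mod 8), (2/5) = -1, so (2/5)^2 = +1.
Reached (1/5) = 1. Collecting the sign flips along the way, the symbol is -1.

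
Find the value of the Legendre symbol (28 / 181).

Pull out 2^2: since 181 ≡ 5 (mod 8), (2/181) = -1, so (2/181)^2 = +1.
Reciprocity: 7 ≡ 3 and 181 ≡ 1 (mod 4), so (7/181) = +(181/7).
Reduce top mod 7: now compute (6/7).
Pull out 2: since 7 ≡ 7 (mod 8), (2/7) = +1.
Reciprocity: 3 ≡ 3 and 7 ≡ 3 (mod 4), so (3/7) = −(7/3).
Reduce top mod 3: now compute (1/3).
Reached (1/3) = 1. Collecting the sign flips along the way, the symbol is -1.

-1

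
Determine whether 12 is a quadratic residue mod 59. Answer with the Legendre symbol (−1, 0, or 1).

1

Pull out 2^2: since 59 ≡ 3 (mod 8), (2/59) = -1, so (2/59)^2 = +1.
Reciprocity: 3 ≡ 3 and 59 ≡ 3 (mod 4), so (3/59) = −(59/3).
Reduce top mod 3: now compute (2/3).
Pull out 2: since 3 ≡ 3 (mod 8), (2/3) = -1.
Reached (1/3) = 1. Collecting the sign flips along the way, the symbol is +1.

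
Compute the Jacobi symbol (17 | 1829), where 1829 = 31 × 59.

-1

Reciprocity: 17 ≡ 1 and 1829 ≡ 1 (mod 4), so (17/1829) = +(1829/17).
Reduce top mod 17: now compute (10/17).
Pull out 2: since 17 ≡ 1 (mod 8), (2/17) = +1.
Reciprocity: 5 ≡ 1 and 17 ≡ 1 (mod 4), so (5/17) = +(17/5).
Reduce top mod 5: now compute (2/5).
Pull out 2: since 5 ≡ 5 (mod 8), (2/5) = -1.
Reached (1/5) = 1. Collecting the sign flips along the way, the symbol is -1.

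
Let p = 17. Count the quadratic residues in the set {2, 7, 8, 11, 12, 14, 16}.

3

(2/17) = +1 → QR.
(7/17) = -1 → non-residue.
(8/17) = +1 → QR.
(11/17) = -1 → non-residue.
(12/17) = -1 → non-residue.
(14/17) = -1 → non-residue.
(16/17) = +1 → QR.
Total quadratic residues among the 7: 3.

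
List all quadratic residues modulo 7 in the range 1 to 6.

1,2,4

Square k = 1,…,3 (k and 7−k give the same square):
1²=1, 2²=4, 3²≡2 (mod 7).
So the quadratic residues mod 7 are {1, 2, 4}.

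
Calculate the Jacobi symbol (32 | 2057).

1

Pull out 2^5: since 2057 ≡ 1 (mod 8), (2/2057) = +1, so (2/2057)^5 = +1.
Reached (1/2057) = 1. Collecting the sign flips along the way, the symbol is +1.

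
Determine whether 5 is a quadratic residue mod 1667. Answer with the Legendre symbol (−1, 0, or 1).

Reciprocity: 5 ≡ 1 and 1667 ≡ 3 (mod 4), so (5/1667) = +(1667/5).
Reduce top mod 5: now compute (2/5).
Pull out 2: since 5 ≡ 5 (mod 8), (2/5) = -1.
Reached (1/5) = 1. Collecting the sign flips along the way, the symbol is -1.

-1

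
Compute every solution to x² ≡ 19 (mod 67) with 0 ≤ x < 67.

32, 35

Since 67 ≡ 3 (mod 4), a square root of 19 is 19^((67+1)/4) = 19^17 mod 67.
Repeated squaring: 19^2≡26, 19^4≡6, 19^8≡36, 19^16≡23 (mod 67).
19^17 = 19^(16+1) ≡ 35 (mod 67).
Check: 35² = 1225 ≡ 19 (mod 67). The two roots are 32 and 35.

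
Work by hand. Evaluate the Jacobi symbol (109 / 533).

Reciprocity: 109 ≡ 1 and 533 ≡ 1 (mod 4), so (109/533) = +(533/109).
Reduce top mod 109: now compute (97/109).
Reciprocity: 97 ≡ 1 and 109 ≡ 1 (mod 4), so (97/109) = +(109/97).
Reduce top mod 97: now compute (12/97).
Pull out 2^2: since 97 ≡ 1 (mod 8), (2/97) = +1, so (2/97)^2 = +1.
Reciprocity: 3 ≡ 3 and 97 ≡ 1 (mod 4), so (3/97) = +(97/3).
Reduce top mod 3: now compute (1/3).
Reached (1/3) = 1. Collecting the sign flips along the way, the symbol is +1.

1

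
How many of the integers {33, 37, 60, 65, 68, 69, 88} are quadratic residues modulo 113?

3

(33/113) = -1 → non-residue.
(37/113) = -1 → non-residue.
(60/113) = +1 → QR.
(65/113) = -1 → non-residue.
(68/113) = -1 → non-residue.
(69/113) = +1 → QR.
(88/113) = +1 → QR.
Total quadratic residues among the 7: 3.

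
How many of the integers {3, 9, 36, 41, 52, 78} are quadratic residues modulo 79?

(3/79) = -1 → non-residue.
(9/79) = +1 → QR.
(36/79) = +1 → QR.
(41/79) = -1 → non-residue.
(52/79) = +1 → QR.
(78/79) = -1 → non-residue.
Total quadratic residues among the 6: 3.

3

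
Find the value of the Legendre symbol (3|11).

Reciprocity: 3 ≡ 3 and 11 ≡ 3 (mod 4), so (3/11) = −(11/3).
Reduce top mod 3: now compute (2/3).
Pull out 2: since 3 ≡ 3 (mod 8), (2/3) = -1.
Reached (1/3) = 1. Collecting the sign flips along the way, the symbol is +1.

1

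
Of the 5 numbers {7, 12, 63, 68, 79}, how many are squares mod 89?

2

(7/89) = -1 → non-residue.
(12/89) = -1 → non-residue.
(63/89) = -1 → non-residue.
(68/89) = +1 → QR.
(79/89) = +1 → QR.
Total quadratic residues among the 5: 2.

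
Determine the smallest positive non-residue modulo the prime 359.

(2/359) = +1, so 2 is a residue.
(3/359) = +1, so 3 is a residue.
(4/359) = +1, so 4 is a residue.
(5/359) = +1, so 5 is a residue.
(6/359) = +1, so 6 is a residue.
(7/359) = −1, so 7 is the smallest positive non-residue mod 359.

7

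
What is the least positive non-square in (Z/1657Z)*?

(2/1657) = +1, so 2 is a residue.
(3/1657) = +1, so 3 is a residue.
(4/1657) = +1, so 4 is a residue.
(5/1657) = −1, so 5 is the smallest positive non-residue mod 1657.

5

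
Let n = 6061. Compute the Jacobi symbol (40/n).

Pull out 2^3: since 6061 ≡ 5 (mod 8), (2/6061) = -1, so (2/6061)^3 = -1.
Reciprocity: 5 ≡ 1 and 6061 ≡ 1 (mod 4), so (5/6061) = +(6061/5).
Reduce top mod 5: now compute (1/5).
Reached (1/5) = 1. Collecting the sign flips along the way, the symbol is -1.

-1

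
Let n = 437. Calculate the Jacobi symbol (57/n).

0

Reciprocity: 57 ≡ 1 and 437 ≡ 1 (mod 4), so (57/437) = +(437/57).
Reduce top mod 57: now compute (38/57).
Pull out 2: since 57 ≡ 1 (mod 8), (2/57) = +1.
Reciprocity: 19 ≡ 3 and 57 ≡ 1 (mod 4), so (19/57) = +(57/19).
Reduce top mod 19: now compute (0/19).
Top reduces to 0: gcd > 1, so the symbol is 0.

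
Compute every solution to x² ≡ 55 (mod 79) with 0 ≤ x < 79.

Since 79 ≡ 3 (mod 4), a square root of 55 is 55^((79+1)/4) = 55^20 mod 79.
Repeated squaring: 55^2≡23, 55^4≡55, 55^8≡23, 55^16≡55 (mod 79).
55^20 = 55^(16+4) ≡ 23 (mod 79).
Check: 23² = 529 ≡ 55 (mod 79). The two roots are 23 and 56.

23, 56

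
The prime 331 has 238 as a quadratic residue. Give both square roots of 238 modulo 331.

30, 301

Since 331 ≡ 3 (mod 4), a square root of 238 is 238^((331+1)/4) = 238^83 mod 331.
Repeated squaring: 238^2≡43, 238^4≡194, 238^8≡233, 238^16≡5, 238^32≡25, 238^64≡294 (mod 331).
238^83 = 238^(64+16+2+1) ≡ 30 (mod 331).
Check: 30² = 900 ≡ 238 (mod 331). The two roots are 30 and 301.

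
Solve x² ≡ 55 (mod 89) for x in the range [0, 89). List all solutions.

12, 77

89 ≡ 1 (mod 4), so we find a root by search.
Trying successive values, 12² = 144 ≡ 55 (mod 89). The other root is 89 − 12 = 77.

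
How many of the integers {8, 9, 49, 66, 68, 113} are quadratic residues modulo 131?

3

(8/131) = -1 → non-residue.
(9/131) = +1 → QR.
(49/131) = +1 → QR.
(66/131) = -1 → non-residue.
(68/131) = -1 → non-residue.
(113/131) = +1 → QR.
Total quadratic residues among the 6: 3.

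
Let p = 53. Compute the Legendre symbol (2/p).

-1

Pull out 2: since 53 ≡ 5 (mod 8), (2/53) = -1.
Reached (1/53) = 1. Collecting the sign flips along the way, the symbol is -1.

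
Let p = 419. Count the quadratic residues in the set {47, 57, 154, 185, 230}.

3

(47/419) = +1 → QR.
(57/419) = -1 → non-residue.
(154/419) = +1 → QR.
(185/419) = +1 → QR.
(230/419) = -1 → non-residue.
Total quadratic residues among the 5: 3.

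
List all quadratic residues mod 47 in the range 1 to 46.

Square k = 1,…,23 (k and 47−k give the same square):
1²=1, 2²=4, 3²=9, 4²=16, 5²=25, 6²=36, 7²≡2, 8²≡17, 9²≡34, 10²≡6, 11²≡27, 12²≡3, 13²≡28, 14²≡8, 15²≡37, 16²≡21, 17²≡7, 18²≡42, 19²≡32, 20²≡24, 21²≡18, 22²≡14, 23²≡12 (mod 47).
So the quadratic residues mod 47 are {1, 2, 3, 4, 6, 7, 8, 9, 12, 14, 16, 17, 18, 21, 24, 25, 27, 28, 32, 34, 36, 37, 42}.

1, 2, 3, 4, 6, 7, 8, 9, 12, 14, 16, 17, 18, 21, 24, 25, 27, 28, 32, 34, 36, 37, 42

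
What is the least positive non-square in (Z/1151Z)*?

(2/1151) = +1, so 2 is a residue.
(3/1151) = +1, so 3 is a residue.
(4/1151) = +1, so 4 is a residue.
(5/1151) = +1, so 5 is a residue.
(6/1151) = +1, so 6 is a residue.
(7/1151) = +1, so 7 is a residue.
(8/1151) = +1, so 8 is a residue.
(9/1151) = +1, so 9 is a residue.
(10/1151) = +1, so 10 is a residue.
(11/1151) = +1, so 11 is a residue.
(12/1151) = +1, so 12 is a residue.
(13/1151) = −1, so 13 is the smallest positive non-residue mod 1151.

13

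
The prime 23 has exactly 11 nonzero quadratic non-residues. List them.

5 7 10 11 14 15 17 19 20 21 22

Square k = 1,…,11 (k and 23−k give the same square):
1²=1, 2²=4, 3²=9, 4²=16, 5²≡2, 6²≡13, 7²≡3, 8²≡18, 9²≡12, 10²≡8, 11²≡6 (mod 23).
The residues are {1, 2, 3, 4, 6, 8, 9, 12, 13, 16, 18}; the non-residues are the remaining 11 nonzero classes.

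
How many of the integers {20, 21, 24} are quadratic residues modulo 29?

(20/29) = +1 → QR.
(21/29) = -1 → non-residue.
(24/29) = +1 → QR.
Total quadratic residues among the 3: 2.

2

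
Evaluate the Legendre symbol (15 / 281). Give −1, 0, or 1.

-1

Reciprocity: 15 ≡ 3 and 281 ≡ 1 (mod 4), so (15/281) = +(281/15).
Reduce top mod 15: now compute (11/15).
Reciprocity: 11 ≡ 3 and 15 ≡ 3 (mod 4), so (11/15) = −(15/11).
Reduce top mod 11: now compute (4/11).
Pull out 2^2: since 11 ≡ 3 (mod 8), (2/11) = -1, so (2/11)^2 = +1.
Reached (1/11) = 1. Collecting the sign flips along the way, the symbol is -1.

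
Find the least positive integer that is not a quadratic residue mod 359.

(2/359) = +1, so 2 is a residue.
(3/359) = +1, so 3 is a residue.
(4/359) = +1, so 4 is a residue.
(5/359) = +1, so 5 is a residue.
(6/359) = +1, so 6 is a residue.
(7/359) = −1, so 7 is the smallest positive non-residue mod 359.

7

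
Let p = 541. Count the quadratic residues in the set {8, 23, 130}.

(8/541) = -1 → non-residue.
(23/541) = +1 → QR.
(130/541) = +1 → QR.
Total quadratic residues among the 3: 2.

2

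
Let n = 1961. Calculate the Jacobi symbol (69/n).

Reciprocity: 69 ≡ 1 and 1961 ≡ 1 (mod 4), so (69/1961) = +(1961/69).
Reduce top mod 69: now compute (29/69).
Reciprocity: 29 ≡ 1 and 69 ≡ 1 (mod 4), so (29/69) = +(69/29).
Reduce top mod 29: now compute (11/29).
Reciprocity: 11 ≡ 3 and 29 ≡ 1 (mod 4), so (11/29) = +(29/11).
Reduce top mod 11: now compute (7/11).
Reciprocity: 7 ≡ 3 and 11 ≡ 3 (mod 4), so (7/11) = −(11/7).
Reduce top mod 7: now compute (4/7).
Pull out 2^2: since 7 ≡ 7 (mod 8), (2/7) = +1, so (2/7)^2 = +1.
Reached (1/7) = 1. Collecting the sign flips along the way, the symbol is -1.

-1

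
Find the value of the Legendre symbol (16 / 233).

1

Pull out 2^4: since 233 ≡ 1 (mod 8), (2/233) = +1, so (2/233)^4 = +1.
Reached (1/233) = 1. Collecting the sign flips along the way, the symbol is +1.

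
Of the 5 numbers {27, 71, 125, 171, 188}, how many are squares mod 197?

2

(27/197) = -1 → non-residue.
(71/197) = -1 → non-residue.
(125/197) = -1 → non-residue.
(171/197) = +1 → QR.
(188/197) = +1 → QR.
Total quadratic residues among the 5: 2.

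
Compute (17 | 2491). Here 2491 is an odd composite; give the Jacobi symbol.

Reciprocity: 17 ≡ 1 and 2491 ≡ 3 (mod 4), so (17/2491) = +(2491/17).
Reduce top mod 17: now compute (9/17).
Reciprocity: 9 ≡ 1 and 17 ≡ 1 (mod 4), so (9/17) = +(17/9).
Reduce top mod 9: now compute (8/9).
Pull out 2^3: since 9 ≡ 1 (mod 8), (2/9) = +1, so (2/9)^3 = +1.
Reached (1/9) = 1. Collecting the sign flips along the way, the symbol is +1.

1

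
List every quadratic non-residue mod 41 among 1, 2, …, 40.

3 6 7 11 12 13 14 15 17 19 22 24 26 27 28 29 30 34 35 38

Square k = 1,…,20 (k and 41−k give the same square):
1²=1, 2²=4, 3²=9, 4²=16, 5²=25, 6²=36, 7²≡8, 8²≡23, 9²≡40, 10²≡18, 11²≡39, 12²≡21, 13²≡5, 14²≡32, 15²≡20, 16²≡10, 17²≡2, 18²≡37, 19²≡33, 20²≡31 (mod 41).
The residues are {1, 2, 4, 5, 8, 9, 10, 16, 18, 20, 21, 23, 25, 31, 32, 33, 36, 37, 39, 40}; the non-residues are the remaining 20 nonzero classes.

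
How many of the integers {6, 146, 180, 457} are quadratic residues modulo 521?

2

(6/521) = -1 → non-residue.
(146/521) = -1 → non-residue.
(180/521) = +1 → QR.
(457/521) = +1 → QR.
Total quadratic residues among the 4: 2.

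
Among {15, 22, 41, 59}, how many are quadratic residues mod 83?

(15/83) = -1 → non-residue.
(22/83) = -1 → non-residue.
(41/83) = +1 → QR.
(59/83) = +1 → QR.
Total quadratic residues among the 4: 2.

2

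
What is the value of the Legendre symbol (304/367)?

-1

Pull out 2^4: since 367 ≡ 7 (mod 8), (2/367) = +1, so (2/367)^4 = +1.
Reciprocity: 19 ≡ 3 and 367 ≡ 3 (mod 4), so (19/367) = −(367/19).
Reduce top mod 19: now compute (6/19).
Pull out 2: since 19 ≡ 3 (mod 8), (2/19) = -1.
Reciprocity: 3 ≡ 3 and 19 ≡ 3 (mod 4), so (3/19) = −(19/3).
Reduce top mod 3: now compute (1/3).
Reached (1/3) = 1. Collecting the sign flips along the way, the symbol is -1.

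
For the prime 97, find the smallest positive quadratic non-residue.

(2/97) = +1, so 2 is a residue.
(3/97) = +1, so 3 is a residue.
(4/97) = +1, so 4 is a residue.
(5/97) = −1, so 5 is the smallest positive non-residue mod 97.

5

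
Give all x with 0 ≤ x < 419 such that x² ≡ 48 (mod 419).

Since 419 ≡ 3 (mod 4), a square root of 48 is 48^((419+1)/4) = 48^105 mod 419.
Repeated squaring: 48^2≡209, 48^4≡105, 48^8≡131, 48^16≡401, 48^32≡324, 48^64≡226 (mod 419).
48^105 = 48^(64+32+8+1) ≡ 116 (mod 419).
Check: 116² = 13456 ≡ 48 (mod 419). The two roots are 116 and 303.

116, 303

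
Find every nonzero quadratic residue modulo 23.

Square k = 1,…,11 (k and 23−k give the same square):
1²=1, 2²=4, 3²=9, 4²=16, 5²≡2, 6²≡13, 7²≡3, 8²≡18, 9²≡12, 10²≡8, 11²≡6 (mod 23).
So the quadratic residues mod 23 are {1, 2, 3, 4, 6, 8, 9, 12, 13, 16, 18}.

1, 2, 3, 4, 6, 8, 9, 12, 13, 16, 18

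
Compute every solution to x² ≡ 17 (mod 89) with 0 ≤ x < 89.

89 ≡ 1 (mod 4), so we find a root by search.
Trying successive values, 27² = 729 ≡ 17 (mod 89). The other root is 89 − 27 = 62.

27, 62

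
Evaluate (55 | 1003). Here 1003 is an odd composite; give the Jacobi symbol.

Reciprocity: 55 ≡ 3 and 1003 ≡ 3 (mod 4), so (55/1003) = −(1003/55).
Reduce top mod 55: now compute (13/55).
Reciprocity: 13 ≡ 1 and 55 ≡ 3 (mod 4), so (13/55) = +(55/13).
Reduce top mod 13: now compute (3/13).
Reciprocity: 3 ≡ 3 and 13 ≡ 1 (mod 4), so (3/13) = +(13/3).
Reduce top mod 3: now compute (1/3).
Reached (1/3) = 1. Collecting the sign flips along the way, the symbol is -1.

-1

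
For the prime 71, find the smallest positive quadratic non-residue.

7

(2/71) = +1, so 2 is a residue.
(3/71) = +1, so 3 is a residue.
(4/71) = +1, so 4 is a residue.
(5/71) = +1, so 5 is a residue.
(6/71) = +1, so 6 is a residue.
(7/71) = −1, so 7 is the smallest positive non-residue mod 71.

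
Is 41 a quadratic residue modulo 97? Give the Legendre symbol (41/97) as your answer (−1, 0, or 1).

Euler's criterion: (41/97) ≡ 41^48 (mod 97).
41^2 ≡ 32 (mod 97)
41^4 ≡ 54 (mod 97)
41^8 ≡ 6 (mod 97)
41^16 ≡ 36 (mod 97)
41^32 ≡ 35 (mod 97)
41^48 = 41^(32+16) ≡ 96 (mod 97).
Result is 96 ≡ −1, so (41/97) = −1.

-1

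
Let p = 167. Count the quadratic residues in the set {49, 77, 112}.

(49/167) = +1 → QR.
(77/167) = +1 → QR.
(112/167) = +1 → QR.
Total quadratic residues among the 3: 3.

3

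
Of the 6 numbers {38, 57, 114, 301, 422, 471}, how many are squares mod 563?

1

(38/563) = -1 → non-residue.
(57/563) = +1 → QR.
(114/563) = -1 → non-residue.
(301/563) = -1 → non-residue.
(422/563) = -1 → non-residue.
(471/563) = -1 → non-residue.
Total quadratic residues among the 6: 1.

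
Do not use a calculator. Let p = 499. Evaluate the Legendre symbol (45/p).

Reciprocity: 45 ≡ 1 and 499 ≡ 3 (mod 4), so (45/499) = +(499/45).
Reduce top mod 45: now compute (4/45).
Pull out 2^2: since 45 ≡ 5 (mod 8), (2/45) = -1, so (2/45)^2 = +1.
Reached (1/45) = 1. Collecting the sign flips along the way, the symbol is +1.

1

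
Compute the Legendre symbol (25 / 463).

Euler's criterion: (25/463) ≡ 25^231 (mod 463).
25^2 ≡ 162 (mod 463)
25^4 ≡ 316 (mod 463)
25^8 ≡ 311 (mod 463)
25^16 ≡ 417 (mod 463)
25^32 ≡ 264 (mod 463)
25^64 ≡ 246 (mod 463)
25^128 ≡ 326 (mod 463)
25^231 = 25^(128+64+32+4+2+1) ≡ 1 (mod 463).
Result is 1, so (25/463) = 1.

1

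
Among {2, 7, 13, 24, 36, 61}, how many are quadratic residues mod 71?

(2/71) = +1 → QR.
(7/71) = -1 → non-residue.
(13/71) = -1 → non-residue.
(24/71) = +1 → QR.
(36/71) = +1 → QR.
(61/71) = -1 → non-residue.
Total quadratic residues among the 6: 3.

3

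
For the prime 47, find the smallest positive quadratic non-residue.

5

(2/47) = +1, so 2 is a residue.
(3/47) = +1, so 3 is a residue.
(4/47) = +1, so 4 is a residue.
(5/47) = −1, so 5 is the smallest positive non-residue mod 47.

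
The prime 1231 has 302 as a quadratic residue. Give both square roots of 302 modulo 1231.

Since 1231 ≡ 3 (mod 4), a square root of 302 is 302^((1231+1)/4) = 302^308 mod 1231.
Repeated squaring: 302^2≡110, 302^4≡1021, 302^8≡1015, 302^16≡1109, 302^32≡112, 302^64≡234, 302^128≡592, 302^256≡860 (mod 1231).
302^308 = 302^(256+32+16+4) ≡ 405 (mod 1231).
Check: 405² = 164025 ≡ 302 (mod 1231). The two roots are 405 and 826.

405, 826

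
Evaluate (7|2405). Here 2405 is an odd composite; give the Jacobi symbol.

1

Reciprocity: 7 ≡ 3 and 2405 ≡ 1 (mod 4), so (7/2405) = +(2405/7).
Reduce top mod 7: now compute (4/7).
Pull out 2^2: since 7 ≡ 7 (mod 8), (2/7) = +1, so (2/7)^2 = +1.
Reached (1/7) = 1. Collecting the sign flips along the way, the symbol is +1.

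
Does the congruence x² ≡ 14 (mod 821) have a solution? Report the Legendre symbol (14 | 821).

-1

Pull out 2: since 821 ≡ 5 (mod 8), (2/821) = -1.
Reciprocity: 7 ≡ 3 and 821 ≡ 1 (mod 4), so (7/821) = +(821/7).
Reduce top mod 7: now compute (2/7).
Pull out 2: since 7 ≡ 7 (mod 8), (2/7) = +1.
Reached (1/7) = 1. Collecting the sign flips along the way, the symbol is -1.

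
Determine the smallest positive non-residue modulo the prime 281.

3

(2/281) = +1, so 2 is a residue.
(3/281) = −1, so 3 is the smallest positive non-residue mod 281.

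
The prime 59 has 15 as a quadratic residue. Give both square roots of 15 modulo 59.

Since 59 ≡ 3 (mod 4), a square root of 15 is 15^((59+1)/4) = 15^15 mod 59.
Repeated squaring: 15^2≡48, 15^4≡3, 15^8≡9 (mod 59).
15^15 = 15^(8+4+2+1) ≡ 29 (mod 59).
Check: 29² = 841 ≡ 15 (mod 59). The two roots are 29 and 30.

29, 30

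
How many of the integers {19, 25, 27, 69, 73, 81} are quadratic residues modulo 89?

(19/89) = -1 → non-residue.
(25/89) = +1 → QR.
(27/89) = -1 → non-residue.
(69/89) = +1 → QR.
(73/89) = +1 → QR.
(81/89) = +1 → QR.
Total quadratic residues among the 6: 4.

4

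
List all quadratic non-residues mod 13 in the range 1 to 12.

2, 5, 6, 7, 8, 11

Square k = 1,…,6 (k and 13−k give the same square):
1²=1, 2²=4, 3²=9, 4²≡3, 5²≡12, 6²≡10 (mod 13).
The residues are {1, 3, 4, 9, 10, 12}; the non-residues are the remaining 6 nonzero classes.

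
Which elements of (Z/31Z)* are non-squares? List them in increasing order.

Square k = 1,…,15 (k and 31−k give the same square):
1²=1, 2²=4, 3²=9, 4²=16, 5²=25, 6²≡5, 7²≡18, 8²≡2, 9²≡19, 10²≡7, 11²≡28, 12²≡20, 13²≡14, 14²≡10, 15²≡8 (mod 31).
The residues are {1, 2, 4, 5, 7, 8, 9, 10, 14, 16, 18, 19, 20, 25, 28}; the non-residues are the remaining 15 nonzero classes.

3, 6, 11, 12, 13, 15, 17, 21, 22, 23, 24, 26, 27, 29, 30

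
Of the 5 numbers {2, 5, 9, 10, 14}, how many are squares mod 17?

2

(2/17) = +1 → QR.
(5/17) = -1 → non-residue.
(9/17) = +1 → QR.
(10/17) = -1 → non-residue.
(14/17) = -1 → non-residue.
Total quadratic residues among the 5: 2.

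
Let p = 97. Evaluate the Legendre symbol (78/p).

Pull out 2: since 97 ≡ 1 (mod 8), (2/97) = +1.
Reciprocity: 39 ≡ 3 and 97 ≡ 1 (mod 4), so (39/97) = +(97/39).
Reduce top mod 39: now compute (19/39).
Reciprocity: 19 ≡ 3 and 39 ≡ 3 (mod 4), so (19/39) = −(39/19).
Reduce top mod 19: now compute (1/19).
Reached (1/19) = 1. Collecting the sign flips along the way, the symbol is -1.

-1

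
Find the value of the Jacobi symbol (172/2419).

Pull out 2^2: since 2419 ≡ 3 (mod 8), (2/2419) = -1, so (2/2419)^2 = +1.
Reciprocity: 43 ≡ 3 and 2419 ≡ 3 (mod 4), so (43/2419) = −(2419/43).
Reduce top mod 43: now compute (11/43).
Reciprocity: 11 ≡ 3 and 43 ≡ 3 (mod 4), so (11/43) = −(43/11).
Reduce top mod 11: now compute (10/11).
Pull out 2: since 11 ≡ 3 (mod 8), (2/11) = -1.
Reciprocity: 5 ≡ 1 and 11 ≡ 3 (mod 4), so (5/11) = +(11/5).
Reduce top mod 5: now compute (1/5).
Reached (1/5) = 1. Collecting the sign flips along the way, the symbol is -1.

-1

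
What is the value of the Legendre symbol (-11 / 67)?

First reduce: -11 ≡ 56 (mod 67).
Pull out 2^3: since 67 ≡ 3 (mod 8), (2/67) = -1, so (2/67)^3 = -1.
Reciprocity: 7 ≡ 3 and 67 ≡ 3 (mod 4), so (7/67) = −(67/7).
Reduce top mod 7: now compute (4/7).
Pull out 2^2: since 7 ≡ 7 (mod 8), (2/7) = +1, so (2/7)^2 = +1.
Reached (1/7) = 1. Collecting the sign flips along the way, the symbol is +1.

1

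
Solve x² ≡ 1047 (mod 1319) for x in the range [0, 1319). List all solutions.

384, 935

Since 1319 ≡ 3 (mod 4), a square root of 1047 is 1047^((1319+1)/4) = 1047^330 mod 1319.
Repeated squaring: 1047^2≡120, 1047^4≡1210, 1047^8≡10, 1047^16≡100, 1047^32≡767, 1047^64≡15, 1047^128≡225, 1047^256≡503 (mod 1319).
1047^330 = 1047^(256+64+8+2) ≡ 384 (mod 1319).
Check: 384² = 147456 ≡ 1047 (mod 1319). The two roots are 384 and 935.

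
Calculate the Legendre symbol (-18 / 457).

1

First reduce: -18 ≡ 439 (mod 457).
Reciprocity: 439 ≡ 3 and 457 ≡ 1 (mod 4), so (439/457) = +(457/439).
Reduce top mod 439: now compute (18/439).
Pull out 2: since 439 ≡ 7 (mod 8), (2/439) = +1.
Reciprocity: 9 ≡ 1 and 439 ≡ 3 (mod 4), so (9/439) = +(439/9).
Reduce top mod 9: now compute (7/9).
Reciprocity: 7 ≡ 3 and 9 ≡ 1 (mod 4), so (7/9) = +(9/7).
Reduce top mod 7: now compute (2/7).
Pull out 2: since 7 ≡ 7 (mod 8), (2/7) = +1.
Reached (1/7) = 1. Collecting the sign flips along the way, the symbol is +1.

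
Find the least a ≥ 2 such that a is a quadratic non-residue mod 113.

3

(2/113) = +1, so 2 is a residue.
(3/113) = −1, so 3 is the smallest positive non-residue mod 113.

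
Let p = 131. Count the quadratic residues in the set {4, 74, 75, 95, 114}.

(4/131) = +1 → QR.
(74/131) = +1 → QR.
(75/131) = +1 → QR.
(95/131) = -1 → non-residue.
(114/131) = +1 → QR.
Total quadratic residues among the 5: 4.

4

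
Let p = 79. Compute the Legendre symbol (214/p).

-1

First reduce: 214 ≡ 56 (mod 79).
Pull out 2^3: since 79 ≡ 7 (mod 8), (2/79) = +1, so (2/79)^3 = +1.
Reciprocity: 7 ≡ 3 and 79 ≡ 3 (mod 4), so (7/79) = −(79/7).
Reduce top mod 7: now compute (2/7).
Pull out 2: since 7 ≡ 7 (mod 8), (2/7) = +1.
Reached (1/7) = 1. Collecting the sign flips along the way, the symbol is -1.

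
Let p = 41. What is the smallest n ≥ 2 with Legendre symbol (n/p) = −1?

3

(2/41) = +1, so 2 is a residue.
(3/41) = −1, so 3 is the smallest positive non-residue mod 41.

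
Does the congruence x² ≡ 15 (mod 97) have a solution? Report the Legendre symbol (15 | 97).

Reciprocity: 15 ≡ 3 and 97 ≡ 1 (mod 4), so (15/97) = +(97/15).
Reduce top mod 15: now compute (7/15).
Reciprocity: 7 ≡ 3 and 15 ≡ 3 (mod 4), so (7/15) = −(15/7).
Reduce top mod 7: now compute (1/7).
Reached (1/7) = 1. Collecting the sign flips along the way, the symbol is -1.

-1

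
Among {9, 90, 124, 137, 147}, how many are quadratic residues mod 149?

(9/149) = +1 → QR.
(90/149) = -1 → non-residue.
(124/149) = +1 → QR.
(137/149) = -1 → non-residue.
(147/149) = -1 → non-residue.
Total quadratic residues among the 5: 2.

2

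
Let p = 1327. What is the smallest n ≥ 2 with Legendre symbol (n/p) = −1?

3

(2/1327) = +1, so 2 is a residue.
(3/1327) = −1, so 3 is the smallest positive non-residue mod 1327.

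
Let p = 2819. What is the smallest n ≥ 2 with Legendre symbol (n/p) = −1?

(2/2819) = −1, so 2 is the smallest positive non-residue mod 2819.

2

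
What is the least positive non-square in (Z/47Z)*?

5

(2/47) = +1, so 2 is a residue.
(3/47) = +1, so 3 is a residue.
(4/47) = +1, so 4 is a residue.
(5/47) = −1, so 5 is the smallest positive non-residue mod 47.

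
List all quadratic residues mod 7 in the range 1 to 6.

1,2,4

Square k = 1,…,3 (k and 7−k give the same square):
1²=1, 2²=4, 3²≡2 (mod 7).
So the quadratic residues mod 7 are {1, 2, 4}.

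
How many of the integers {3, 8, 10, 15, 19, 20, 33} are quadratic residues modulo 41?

4

(3/41) = -1 → non-residue.
(8/41) = +1 → QR.
(10/41) = +1 → QR.
(15/41) = -1 → non-residue.
(19/41) = -1 → non-residue.
(20/41) = +1 → QR.
(33/41) = +1 → QR.
Total quadratic residues among the 7: 4.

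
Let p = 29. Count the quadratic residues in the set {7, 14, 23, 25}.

(7/29) = +1 → QR.
(14/29) = -1 → non-residue.
(23/29) = +1 → QR.
(25/29) = +1 → QR.
Total quadratic residues among the 4: 3.

3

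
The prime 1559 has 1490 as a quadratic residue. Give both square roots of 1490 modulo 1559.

663, 896

Since 1559 ≡ 3 (mod 4), a square root of 1490 is 1490^((1559+1)/4) = 1490^390 mod 1559.
Repeated squaring: 1490^2≡84, 1490^4≡820, 1490^8≡471, 1490^16≡463, 1490^32≡786, 1490^64≡432, 1490^128≡1103, 1490^256≡589 (mod 1559).
1490^390 = 1490^(256+128+4+2) ≡ 896 (mod 1559).
Check: 896² = 802816 ≡ 1490 (mod 1559). The two roots are 663 and 896.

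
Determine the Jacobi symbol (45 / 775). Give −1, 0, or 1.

Reciprocity: 45 ≡ 1 and 775 ≡ 3 (mod 4), so (45/775) = +(775/45).
Reduce top mod 45: now compute (10/45).
Pull out 2: since 45 ≡ 5 (mod 8), (2/45) = -1.
Reciprocity: 5 ≡ 1 and 45 ≡ 1 (mod 4), so (5/45) = +(45/5).
Reduce top mod 5: now compute (0/5).
Top reduces to 0: gcd > 1, so the symbol is 0.

0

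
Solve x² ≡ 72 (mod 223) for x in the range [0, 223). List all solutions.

90, 133

Since 223 ≡ 3 (mod 4), a square root of 72 is 72^((223+1)/4) = 72^56 mod 223.
Repeated squaring: 72^2≡55, 72^4≡126, 72^8≡43, 72^16≡65, 72^32≡211 (mod 223).
72^56 = 72^(32+16+8) ≡ 133 (mod 223).
Check: 133² = 17689 ≡ 72 (mod 223). The two roots are 90 and 133.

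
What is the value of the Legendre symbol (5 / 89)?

1

Reciprocity: 5 ≡ 1 and 89 ≡ 1 (mod 4), so (5/89) = +(89/5).
Reduce top mod 5: now compute (4/5).
Pull out 2^2: since 5 ≡ 5 (mod 8), (2/5) = -1, so (2/5)^2 = +1.
Reached (1/5) = 1. Collecting the sign flips along the way, the symbol is +1.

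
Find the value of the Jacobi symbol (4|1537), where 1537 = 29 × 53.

1

Pull out 2^2: since 1537 ≡ 1 (mod 8), (2/1537) = +1, so (2/1537)^2 = +1.
Reached (1/1537) = 1. Collecting the sign flips along the way, the symbol is +1.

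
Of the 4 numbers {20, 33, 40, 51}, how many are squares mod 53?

1

(20/53) = -1 → non-residue.
(33/53) = -1 → non-residue.
(40/53) = +1 → QR.
(51/53) = -1 → non-residue.
Total quadratic residues among the 4: 1.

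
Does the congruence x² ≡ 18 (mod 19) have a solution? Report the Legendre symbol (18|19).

-1

Pull out 2: since 19 ≡ 3 (mod 8), (2/19) = -1.
Reciprocity: 9 ≡ 1 and 19 ≡ 3 (mod 4), so (9/19) = +(19/9).
Reduce top mod 9: now compute (1/9).
Reached (1/9) = 1. Collecting the sign flips along the way, the symbol is -1.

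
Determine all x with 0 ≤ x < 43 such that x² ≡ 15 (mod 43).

Since 43 ≡ 3 (mod 4), a square root of 15 is 15^((43+1)/4) = 15^11 mod 43.
Repeated squaring: 15^2≡10, 15^4≡14, 15^8≡24 (mod 43).
15^11 = 15^(8+2+1) ≡ 31 (mod 43).
Check: 31² = 961 ≡ 15 (mod 43). The two roots are 12 and 31.

12, 31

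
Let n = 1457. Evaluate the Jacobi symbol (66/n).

Pull out 2: since 1457 ≡ 1 (mod 8), (2/1457) = +1.
Reciprocity: 33 ≡ 1 and 1457 ≡ 1 (mod 4), so (33/1457) = +(1457/33).
Reduce top mod 33: now compute (5/33).
Reciprocity: 5 ≡ 1 and 33 ≡ 1 (mod 4), so (5/33) = +(33/5).
Reduce top mod 5: now compute (3/5).
Reciprocity: 3 ≡ 3 and 5 ≡ 1 (mod 4), so (3/5) = +(5/3).
Reduce top mod 3: now compute (2/3).
Pull out 2: since 3 ≡ 3 (mod 8), (2/3) = -1.
Reached (1/3) = 1. Collecting the sign flips along the way, the symbol is -1.

-1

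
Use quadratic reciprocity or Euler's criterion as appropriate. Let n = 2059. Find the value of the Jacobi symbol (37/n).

-1

Reciprocity: 37 ≡ 1 and 2059 ≡ 3 (mod 4), so (37/2059) = +(2059/37).
Reduce top mod 37: now compute (24/37).
Pull out 2^3: since 37 ≡ 5 (mod 8), (2/37) = -1, so (2/37)^3 = -1.
Reciprocity: 3 ≡ 3 and 37 ≡ 1 (mod 4), so (3/37) = +(37/3).
Reduce top mod 3: now compute (1/3).
Reached (1/3) = 1. Collecting the sign flips along the way, the symbol is -1.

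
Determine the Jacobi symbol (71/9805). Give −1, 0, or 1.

-1

Reciprocity: 71 ≡ 3 and 9805 ≡ 1 (mod 4), so (71/9805) = +(9805/71).
Reduce top mod 71: now compute (7/71).
Reciprocity: 7 ≡ 3 and 71 ≡ 3 (mod 4), so (7/71) = −(71/7).
Reduce top mod 7: now compute (1/7).
Reached (1/7) = 1. Collecting the sign flips along the way, the symbol is -1.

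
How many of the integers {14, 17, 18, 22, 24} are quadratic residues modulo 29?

(14/29) = -1 → non-residue.
(17/29) = -1 → non-residue.
(18/29) = -1 → non-residue.
(22/29) = +1 → QR.
(24/29) = +1 → QR.
Total quadratic residues among the 5: 2.

2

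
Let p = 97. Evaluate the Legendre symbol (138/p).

-1

Euler's criterion: (138/97) ≡ 41^48 (mod 97).
41^2 ≡ 32 (mod 97)
41^4 ≡ 54 (mod 97)
41^8 ≡ 6 (mod 97)
41^16 ≡ 36 (mod 97)
41^32 ≡ 35 (mod 97)
41^48 = 41^(32+16) ≡ 96 (mod 97).
Result is 96 ≡ −1, so (138/97) = −1.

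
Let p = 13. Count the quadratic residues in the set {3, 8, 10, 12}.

(3/13) = +1 → QR.
(8/13) = -1 → non-residue.
(10/13) = +1 → QR.
(12/13) = +1 → QR.
Total quadratic residues among the 4: 3.

3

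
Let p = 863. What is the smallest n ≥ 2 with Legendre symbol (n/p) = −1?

(2/863) = +1, so 2 is a residue.
(3/863) = +1, so 3 is a residue.
(4/863) = +1, so 4 is a residue.
(5/863) = −1, so 5 is the smallest positive non-residue mod 863.

5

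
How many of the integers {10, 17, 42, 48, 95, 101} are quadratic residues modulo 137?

(10/137) = -1 → non-residue.
(17/137) = +1 → QR.
(42/137) = -1 → non-residue.
(48/137) = -1 → non-residue.
(95/137) = -1 → non-residue.
(101/137) = +1 → QR.
Total quadratic residues among the 6: 2.

2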